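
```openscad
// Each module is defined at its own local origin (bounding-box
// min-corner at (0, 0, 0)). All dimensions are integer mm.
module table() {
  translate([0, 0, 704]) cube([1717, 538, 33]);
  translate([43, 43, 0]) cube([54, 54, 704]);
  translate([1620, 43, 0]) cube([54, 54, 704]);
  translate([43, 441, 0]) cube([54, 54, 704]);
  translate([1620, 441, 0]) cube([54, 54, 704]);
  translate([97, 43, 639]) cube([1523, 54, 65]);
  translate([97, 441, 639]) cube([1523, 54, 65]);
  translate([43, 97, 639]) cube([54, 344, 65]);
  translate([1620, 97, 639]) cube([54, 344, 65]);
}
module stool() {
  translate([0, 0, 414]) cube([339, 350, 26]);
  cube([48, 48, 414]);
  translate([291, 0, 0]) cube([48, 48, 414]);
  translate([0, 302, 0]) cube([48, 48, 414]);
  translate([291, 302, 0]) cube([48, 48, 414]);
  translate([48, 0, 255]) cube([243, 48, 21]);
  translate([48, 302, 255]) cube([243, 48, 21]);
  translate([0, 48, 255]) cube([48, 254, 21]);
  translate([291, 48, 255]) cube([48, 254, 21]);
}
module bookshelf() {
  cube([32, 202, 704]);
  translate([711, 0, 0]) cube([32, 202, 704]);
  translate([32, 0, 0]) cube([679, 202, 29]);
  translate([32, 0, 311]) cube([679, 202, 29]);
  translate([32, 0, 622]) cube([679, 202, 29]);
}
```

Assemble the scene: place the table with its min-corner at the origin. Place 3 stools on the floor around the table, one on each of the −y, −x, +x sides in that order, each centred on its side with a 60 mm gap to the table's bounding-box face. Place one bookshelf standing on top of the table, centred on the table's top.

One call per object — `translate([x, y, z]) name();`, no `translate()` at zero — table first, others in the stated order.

table();
translate([689, -410, 0]) stool();
translate([-399, 94, 0]) stool();
translate([1777, 94, 0]) stool();
translate([487, 168, 737]) bookshelf();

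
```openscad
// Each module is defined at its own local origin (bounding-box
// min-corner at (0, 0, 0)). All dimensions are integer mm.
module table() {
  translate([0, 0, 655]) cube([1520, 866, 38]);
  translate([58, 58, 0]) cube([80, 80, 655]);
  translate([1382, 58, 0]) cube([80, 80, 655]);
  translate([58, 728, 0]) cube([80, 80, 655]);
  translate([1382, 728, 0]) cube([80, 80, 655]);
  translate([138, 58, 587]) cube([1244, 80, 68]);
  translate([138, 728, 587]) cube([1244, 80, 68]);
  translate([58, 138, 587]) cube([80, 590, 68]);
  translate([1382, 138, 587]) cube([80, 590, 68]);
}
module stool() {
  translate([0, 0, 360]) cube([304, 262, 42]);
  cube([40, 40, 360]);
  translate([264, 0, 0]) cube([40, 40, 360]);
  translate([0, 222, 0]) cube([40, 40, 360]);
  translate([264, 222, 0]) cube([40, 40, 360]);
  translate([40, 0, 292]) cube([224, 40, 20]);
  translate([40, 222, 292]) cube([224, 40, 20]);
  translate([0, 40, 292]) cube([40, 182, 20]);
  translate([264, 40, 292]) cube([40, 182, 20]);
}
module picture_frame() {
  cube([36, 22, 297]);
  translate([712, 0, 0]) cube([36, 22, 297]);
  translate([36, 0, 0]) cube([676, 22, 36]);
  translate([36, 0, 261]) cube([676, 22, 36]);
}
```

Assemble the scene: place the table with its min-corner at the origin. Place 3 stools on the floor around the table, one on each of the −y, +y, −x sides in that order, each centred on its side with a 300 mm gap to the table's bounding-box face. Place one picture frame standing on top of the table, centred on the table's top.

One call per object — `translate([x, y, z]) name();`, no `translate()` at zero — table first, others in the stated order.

table();
translate([608, -562, 0]) stool();
translate([608, 1166, 0]) stool();
translate([-604, 302, 0]) stool();
translate([386, 422, 693]) picture_frame();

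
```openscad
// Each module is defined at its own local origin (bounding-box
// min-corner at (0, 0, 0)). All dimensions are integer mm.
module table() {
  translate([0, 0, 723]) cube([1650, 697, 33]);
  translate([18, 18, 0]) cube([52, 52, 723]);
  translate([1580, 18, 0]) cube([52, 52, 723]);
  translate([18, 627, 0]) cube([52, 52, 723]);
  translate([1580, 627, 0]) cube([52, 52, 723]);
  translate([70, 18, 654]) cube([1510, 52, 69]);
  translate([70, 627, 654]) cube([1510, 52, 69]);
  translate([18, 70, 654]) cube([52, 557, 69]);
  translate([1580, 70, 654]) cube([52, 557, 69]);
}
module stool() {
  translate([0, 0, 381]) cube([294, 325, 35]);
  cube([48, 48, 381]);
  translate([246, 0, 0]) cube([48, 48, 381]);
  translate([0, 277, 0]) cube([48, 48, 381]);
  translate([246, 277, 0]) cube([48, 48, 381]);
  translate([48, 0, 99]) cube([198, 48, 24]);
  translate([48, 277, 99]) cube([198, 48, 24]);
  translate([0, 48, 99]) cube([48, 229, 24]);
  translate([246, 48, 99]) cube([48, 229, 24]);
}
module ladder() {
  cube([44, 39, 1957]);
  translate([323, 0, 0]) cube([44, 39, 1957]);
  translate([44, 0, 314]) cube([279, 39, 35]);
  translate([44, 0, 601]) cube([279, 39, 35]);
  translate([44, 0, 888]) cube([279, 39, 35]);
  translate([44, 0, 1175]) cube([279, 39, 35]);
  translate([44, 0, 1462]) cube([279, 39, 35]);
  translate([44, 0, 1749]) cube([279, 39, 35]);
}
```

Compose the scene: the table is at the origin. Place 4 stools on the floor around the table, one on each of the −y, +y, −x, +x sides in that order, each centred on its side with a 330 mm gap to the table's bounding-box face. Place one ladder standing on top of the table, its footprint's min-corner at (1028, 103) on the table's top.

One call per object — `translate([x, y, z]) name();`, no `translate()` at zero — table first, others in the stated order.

table();
translate([678, -655, 0]) stool();
translate([678, 1027, 0]) stool();
translate([-624, 186, 0]) stool();
translate([1980, 186, 0]) stool();
translate([1028, 103, 756]) ladder();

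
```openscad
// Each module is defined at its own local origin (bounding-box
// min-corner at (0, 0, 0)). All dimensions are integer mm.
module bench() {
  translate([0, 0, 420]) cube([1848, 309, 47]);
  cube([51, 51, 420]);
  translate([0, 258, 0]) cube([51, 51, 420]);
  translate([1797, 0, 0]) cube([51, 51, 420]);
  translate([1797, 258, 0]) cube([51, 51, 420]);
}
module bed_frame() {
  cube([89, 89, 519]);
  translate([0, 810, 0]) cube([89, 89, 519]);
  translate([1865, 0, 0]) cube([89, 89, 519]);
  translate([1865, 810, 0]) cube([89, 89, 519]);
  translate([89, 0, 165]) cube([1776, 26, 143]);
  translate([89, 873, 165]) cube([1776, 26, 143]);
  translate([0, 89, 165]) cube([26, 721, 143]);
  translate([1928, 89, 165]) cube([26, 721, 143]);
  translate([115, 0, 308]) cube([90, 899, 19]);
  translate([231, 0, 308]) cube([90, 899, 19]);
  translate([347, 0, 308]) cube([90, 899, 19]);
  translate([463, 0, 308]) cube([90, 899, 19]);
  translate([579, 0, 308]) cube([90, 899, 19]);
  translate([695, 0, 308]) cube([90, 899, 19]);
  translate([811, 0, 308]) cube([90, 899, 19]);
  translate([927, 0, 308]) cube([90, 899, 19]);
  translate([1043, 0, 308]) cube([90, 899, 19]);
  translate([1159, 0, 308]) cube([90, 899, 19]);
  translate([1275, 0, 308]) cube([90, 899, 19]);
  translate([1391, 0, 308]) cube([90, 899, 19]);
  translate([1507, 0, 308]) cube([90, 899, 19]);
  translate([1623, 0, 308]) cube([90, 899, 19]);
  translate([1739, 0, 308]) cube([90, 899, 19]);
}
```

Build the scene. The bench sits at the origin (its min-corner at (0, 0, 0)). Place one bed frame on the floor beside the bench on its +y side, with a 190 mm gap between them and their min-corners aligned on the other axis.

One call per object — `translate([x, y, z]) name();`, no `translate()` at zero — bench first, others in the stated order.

bench();
translate([0, 499, 0]) bed_frame();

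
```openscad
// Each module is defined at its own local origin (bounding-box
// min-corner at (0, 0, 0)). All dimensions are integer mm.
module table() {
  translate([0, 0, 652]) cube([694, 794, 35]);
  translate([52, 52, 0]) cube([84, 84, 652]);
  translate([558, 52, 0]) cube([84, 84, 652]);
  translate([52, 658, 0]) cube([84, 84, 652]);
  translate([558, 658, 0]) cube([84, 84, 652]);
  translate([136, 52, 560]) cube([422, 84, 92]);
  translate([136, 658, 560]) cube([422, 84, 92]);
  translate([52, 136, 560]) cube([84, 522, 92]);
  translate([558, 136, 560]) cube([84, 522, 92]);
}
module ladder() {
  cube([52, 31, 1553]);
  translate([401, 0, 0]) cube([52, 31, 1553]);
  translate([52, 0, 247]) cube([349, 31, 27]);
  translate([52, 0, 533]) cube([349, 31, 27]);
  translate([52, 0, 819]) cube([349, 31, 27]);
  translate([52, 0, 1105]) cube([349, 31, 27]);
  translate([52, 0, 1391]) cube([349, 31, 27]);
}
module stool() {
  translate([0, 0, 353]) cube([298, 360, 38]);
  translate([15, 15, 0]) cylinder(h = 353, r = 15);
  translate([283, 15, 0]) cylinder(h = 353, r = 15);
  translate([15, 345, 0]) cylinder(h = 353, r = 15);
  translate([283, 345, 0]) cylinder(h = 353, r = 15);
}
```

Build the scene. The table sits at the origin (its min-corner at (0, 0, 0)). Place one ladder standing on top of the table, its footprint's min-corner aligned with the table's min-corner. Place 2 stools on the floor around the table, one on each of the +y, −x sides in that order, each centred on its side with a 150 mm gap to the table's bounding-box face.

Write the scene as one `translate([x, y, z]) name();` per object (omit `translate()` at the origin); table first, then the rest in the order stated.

table();
translate([0, 0, 687]) ladder();
translate([198, 944, 0]) stool();
translate([-448, 217, 0]) stool();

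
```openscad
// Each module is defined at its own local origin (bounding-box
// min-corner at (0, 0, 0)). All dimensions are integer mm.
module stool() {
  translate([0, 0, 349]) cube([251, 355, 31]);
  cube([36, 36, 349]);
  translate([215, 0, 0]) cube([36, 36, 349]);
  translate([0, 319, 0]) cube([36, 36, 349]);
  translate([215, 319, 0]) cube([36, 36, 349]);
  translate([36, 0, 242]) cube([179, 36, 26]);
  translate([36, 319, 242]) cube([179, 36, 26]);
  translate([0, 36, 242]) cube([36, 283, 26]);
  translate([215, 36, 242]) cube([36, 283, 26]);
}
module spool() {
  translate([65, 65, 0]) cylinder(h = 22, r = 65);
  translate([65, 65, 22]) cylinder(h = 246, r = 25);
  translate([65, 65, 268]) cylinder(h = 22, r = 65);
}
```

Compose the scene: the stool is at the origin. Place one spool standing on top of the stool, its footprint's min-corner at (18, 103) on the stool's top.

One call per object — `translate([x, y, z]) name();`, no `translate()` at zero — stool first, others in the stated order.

stool();
translate([18, 103, 380]) spool();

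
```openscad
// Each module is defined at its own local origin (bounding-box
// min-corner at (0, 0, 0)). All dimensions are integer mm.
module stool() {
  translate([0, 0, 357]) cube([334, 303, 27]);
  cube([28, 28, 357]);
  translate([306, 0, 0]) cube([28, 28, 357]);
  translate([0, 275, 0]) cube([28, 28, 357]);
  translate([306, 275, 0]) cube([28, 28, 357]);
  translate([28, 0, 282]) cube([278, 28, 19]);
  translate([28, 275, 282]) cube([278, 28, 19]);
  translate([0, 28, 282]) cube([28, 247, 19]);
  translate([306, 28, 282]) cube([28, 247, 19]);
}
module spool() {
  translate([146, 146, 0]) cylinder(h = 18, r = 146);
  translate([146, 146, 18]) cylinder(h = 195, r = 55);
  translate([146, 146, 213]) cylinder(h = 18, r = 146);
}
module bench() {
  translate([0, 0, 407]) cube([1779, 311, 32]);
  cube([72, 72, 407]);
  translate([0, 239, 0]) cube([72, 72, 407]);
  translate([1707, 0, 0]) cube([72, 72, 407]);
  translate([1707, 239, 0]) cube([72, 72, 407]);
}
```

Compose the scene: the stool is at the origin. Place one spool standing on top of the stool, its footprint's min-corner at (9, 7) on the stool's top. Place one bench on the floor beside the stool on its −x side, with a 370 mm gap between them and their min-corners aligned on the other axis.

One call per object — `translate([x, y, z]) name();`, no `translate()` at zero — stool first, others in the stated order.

stool();
translate([9, 7, 384]) spool();
translate([-2149, 0, 0]) bench();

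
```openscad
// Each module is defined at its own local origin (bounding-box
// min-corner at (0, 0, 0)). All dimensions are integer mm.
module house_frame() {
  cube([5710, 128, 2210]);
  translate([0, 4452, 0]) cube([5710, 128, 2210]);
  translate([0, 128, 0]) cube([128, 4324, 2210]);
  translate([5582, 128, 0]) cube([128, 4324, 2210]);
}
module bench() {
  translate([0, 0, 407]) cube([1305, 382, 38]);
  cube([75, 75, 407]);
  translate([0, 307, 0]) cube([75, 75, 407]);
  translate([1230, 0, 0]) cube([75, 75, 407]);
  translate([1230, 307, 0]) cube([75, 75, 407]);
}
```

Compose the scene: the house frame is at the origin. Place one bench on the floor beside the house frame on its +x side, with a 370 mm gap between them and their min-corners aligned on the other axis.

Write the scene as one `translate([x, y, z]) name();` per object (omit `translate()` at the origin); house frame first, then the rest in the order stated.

house_frame();
translate([6080, 0, 0]) bench();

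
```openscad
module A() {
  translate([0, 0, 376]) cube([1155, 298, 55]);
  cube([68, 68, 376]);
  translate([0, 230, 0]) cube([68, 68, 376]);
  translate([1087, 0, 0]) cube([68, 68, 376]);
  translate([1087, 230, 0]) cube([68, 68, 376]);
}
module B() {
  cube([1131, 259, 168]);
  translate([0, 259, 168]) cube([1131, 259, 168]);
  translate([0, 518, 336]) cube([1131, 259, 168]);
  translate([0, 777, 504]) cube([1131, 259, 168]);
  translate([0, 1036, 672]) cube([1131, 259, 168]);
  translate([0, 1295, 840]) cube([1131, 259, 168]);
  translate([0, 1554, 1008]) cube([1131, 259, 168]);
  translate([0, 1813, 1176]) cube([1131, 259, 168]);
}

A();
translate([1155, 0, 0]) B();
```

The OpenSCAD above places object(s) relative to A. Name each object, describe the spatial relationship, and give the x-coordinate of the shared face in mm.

A is a bench. B is a staircase. The staircase is against the bench's +x side, with their −y faces flush. The x-coordinate of the shared face is 1155 mm.

The bench's +x face and the staircase's −x face are both at x = 1155 mm.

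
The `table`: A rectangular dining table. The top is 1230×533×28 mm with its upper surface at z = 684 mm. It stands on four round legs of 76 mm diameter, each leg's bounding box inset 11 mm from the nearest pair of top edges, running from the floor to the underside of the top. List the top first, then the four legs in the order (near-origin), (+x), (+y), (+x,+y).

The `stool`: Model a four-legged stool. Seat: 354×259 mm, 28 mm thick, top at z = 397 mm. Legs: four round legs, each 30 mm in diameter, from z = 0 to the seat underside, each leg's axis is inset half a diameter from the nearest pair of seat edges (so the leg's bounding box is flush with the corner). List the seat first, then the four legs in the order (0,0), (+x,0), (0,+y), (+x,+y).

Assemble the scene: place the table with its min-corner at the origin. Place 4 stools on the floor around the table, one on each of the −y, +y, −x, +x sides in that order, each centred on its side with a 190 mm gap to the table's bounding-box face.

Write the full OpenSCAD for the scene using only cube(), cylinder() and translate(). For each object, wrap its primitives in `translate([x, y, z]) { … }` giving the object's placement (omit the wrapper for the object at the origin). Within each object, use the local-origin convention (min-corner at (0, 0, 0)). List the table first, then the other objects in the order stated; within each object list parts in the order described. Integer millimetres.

translate([0, 0, 656]) cube([1230, 533, 28]);
translate([49, 49, 0]) cylinder(h = 656, r = 38);
translate([1181, 49, 0]) cylinder(h = 656, r = 38);
translate([49, 484, 0]) cylinder(h = 656, r = 38);
translate([1181, 484, 0]) cylinder(h = 656, r = 38);
translate([438, -449, 0]) {
  translate([0, 0, 369]) cube([354, 259, 28]);
  translate([15, 15, 0]) cylinder(h = 369, r = 15);
  translate([339, 15, 0]) cylinder(h = 369, r = 15);
  translate([15, 244, 0]) cylinder(h = 369, r = 15);
  translate([339, 244, 0]) cylinder(h = 369, r = 15);
}
translate([438, 723, 0]) {
  translate([0, 0, 369]) cube([354, 259, 28]);
  translate([15, 15, 0]) cylinder(h = 369, r = 15);
  translate([339, 15, 0]) cylinder(h = 369, r = 15);
  translate([15, 244, 0]) cylinder(h = 369, r = 15);
  translate([339, 244, 0]) cylinder(h = 369, r = 15);
}
translate([-544, 137, 0]) {
  translate([0, 0, 369]) cube([354, 259, 28]);
  translate([15, 15, 0]) cylinder(h = 369, r = 15);
  translate([339, 15, 0]) cylinder(h = 369, r = 15);
  translate([15, 244, 0]) cylinder(h = 369, r = 15);
  translate([339, 244, 0]) cylinder(h = 369, r = 15);
}
translate([1420, 137, 0]) {
  translate([0, 0, 369]) cube([354, 259, 28]);
  translate([15, 15, 0]) cylinder(h = 369, r = 15);
  translate([339, 15, 0]) cylinder(h = 369, r = 15);
  translate([15, 244, 0]) cylinder(h = 369, r = 15);
  translate([339, 244, 0]) cylinder(h = 369, r = 15);
}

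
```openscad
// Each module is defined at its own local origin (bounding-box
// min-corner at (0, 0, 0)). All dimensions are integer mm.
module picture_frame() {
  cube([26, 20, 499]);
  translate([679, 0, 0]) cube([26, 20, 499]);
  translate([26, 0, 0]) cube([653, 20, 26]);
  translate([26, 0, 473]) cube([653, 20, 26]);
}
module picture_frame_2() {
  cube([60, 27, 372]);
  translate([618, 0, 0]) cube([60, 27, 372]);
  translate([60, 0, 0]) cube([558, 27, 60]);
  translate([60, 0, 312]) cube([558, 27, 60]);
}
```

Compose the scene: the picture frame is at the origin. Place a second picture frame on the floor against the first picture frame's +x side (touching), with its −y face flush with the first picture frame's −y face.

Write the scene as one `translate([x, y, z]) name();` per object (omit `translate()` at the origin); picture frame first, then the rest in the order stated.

picture_frame();
translate([705, 0, 0]) picture_frame_2();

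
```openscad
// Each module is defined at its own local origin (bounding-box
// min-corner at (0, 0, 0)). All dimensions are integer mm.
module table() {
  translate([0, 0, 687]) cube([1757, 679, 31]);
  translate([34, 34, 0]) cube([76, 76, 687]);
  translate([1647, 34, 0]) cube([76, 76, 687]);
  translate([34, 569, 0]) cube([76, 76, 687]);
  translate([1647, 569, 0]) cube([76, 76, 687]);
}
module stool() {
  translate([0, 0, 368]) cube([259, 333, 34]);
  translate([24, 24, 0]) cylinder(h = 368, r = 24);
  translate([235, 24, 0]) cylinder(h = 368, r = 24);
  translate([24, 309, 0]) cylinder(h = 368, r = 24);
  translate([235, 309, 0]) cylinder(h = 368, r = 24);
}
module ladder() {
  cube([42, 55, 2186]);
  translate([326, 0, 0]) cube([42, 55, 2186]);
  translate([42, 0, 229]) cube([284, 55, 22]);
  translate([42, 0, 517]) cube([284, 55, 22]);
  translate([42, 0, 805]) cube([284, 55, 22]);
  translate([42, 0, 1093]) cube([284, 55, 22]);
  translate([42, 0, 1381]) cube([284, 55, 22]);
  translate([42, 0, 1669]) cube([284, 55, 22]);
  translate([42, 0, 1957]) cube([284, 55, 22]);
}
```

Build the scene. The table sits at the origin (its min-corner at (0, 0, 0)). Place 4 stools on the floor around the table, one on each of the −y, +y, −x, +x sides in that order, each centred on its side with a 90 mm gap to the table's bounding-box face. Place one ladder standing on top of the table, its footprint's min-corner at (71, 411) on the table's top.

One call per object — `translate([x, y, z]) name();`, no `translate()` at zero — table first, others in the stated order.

table();
translate([749, -423, 0]) stool();
translate([749, 769, 0]) stool();
translate([-349, 173, 0]) stool();
translate([1847, 173, 0]) stool();
translate([71, 411, 718]) ladder();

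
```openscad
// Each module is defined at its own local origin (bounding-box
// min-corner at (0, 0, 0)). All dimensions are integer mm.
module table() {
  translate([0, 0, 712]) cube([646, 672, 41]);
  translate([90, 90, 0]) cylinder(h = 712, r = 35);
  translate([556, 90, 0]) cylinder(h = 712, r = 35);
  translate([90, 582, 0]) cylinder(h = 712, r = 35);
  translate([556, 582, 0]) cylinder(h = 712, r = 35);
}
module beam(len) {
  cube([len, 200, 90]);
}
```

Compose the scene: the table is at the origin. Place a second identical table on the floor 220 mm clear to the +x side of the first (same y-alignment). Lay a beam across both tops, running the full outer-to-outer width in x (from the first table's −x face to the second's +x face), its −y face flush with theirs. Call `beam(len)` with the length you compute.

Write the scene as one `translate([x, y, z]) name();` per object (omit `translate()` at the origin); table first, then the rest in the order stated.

table();
translate([866, 0, 0]) table();
translate([0, 0, 753]) beam(1512);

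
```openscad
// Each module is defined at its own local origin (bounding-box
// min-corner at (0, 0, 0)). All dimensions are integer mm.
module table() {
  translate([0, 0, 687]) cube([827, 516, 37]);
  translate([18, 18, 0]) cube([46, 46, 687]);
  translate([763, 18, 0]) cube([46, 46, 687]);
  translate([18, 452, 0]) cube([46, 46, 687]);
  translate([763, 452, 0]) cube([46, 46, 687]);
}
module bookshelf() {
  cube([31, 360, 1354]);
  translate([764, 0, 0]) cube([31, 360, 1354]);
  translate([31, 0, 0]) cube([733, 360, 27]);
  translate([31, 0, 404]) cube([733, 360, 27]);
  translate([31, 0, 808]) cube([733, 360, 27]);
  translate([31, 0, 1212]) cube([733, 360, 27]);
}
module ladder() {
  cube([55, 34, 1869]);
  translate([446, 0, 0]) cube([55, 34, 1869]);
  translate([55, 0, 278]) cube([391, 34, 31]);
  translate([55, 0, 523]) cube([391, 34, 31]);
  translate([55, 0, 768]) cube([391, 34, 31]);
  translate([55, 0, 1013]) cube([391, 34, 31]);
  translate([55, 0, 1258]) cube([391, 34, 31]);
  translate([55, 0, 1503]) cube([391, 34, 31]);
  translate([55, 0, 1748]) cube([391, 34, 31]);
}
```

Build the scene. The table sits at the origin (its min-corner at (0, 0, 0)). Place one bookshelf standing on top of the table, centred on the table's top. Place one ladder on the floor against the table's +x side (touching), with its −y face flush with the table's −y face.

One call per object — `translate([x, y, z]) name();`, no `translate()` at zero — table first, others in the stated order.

table();
translate([16, 78, 724]) bookshelf();
translate([827, 0, 0]) ladder();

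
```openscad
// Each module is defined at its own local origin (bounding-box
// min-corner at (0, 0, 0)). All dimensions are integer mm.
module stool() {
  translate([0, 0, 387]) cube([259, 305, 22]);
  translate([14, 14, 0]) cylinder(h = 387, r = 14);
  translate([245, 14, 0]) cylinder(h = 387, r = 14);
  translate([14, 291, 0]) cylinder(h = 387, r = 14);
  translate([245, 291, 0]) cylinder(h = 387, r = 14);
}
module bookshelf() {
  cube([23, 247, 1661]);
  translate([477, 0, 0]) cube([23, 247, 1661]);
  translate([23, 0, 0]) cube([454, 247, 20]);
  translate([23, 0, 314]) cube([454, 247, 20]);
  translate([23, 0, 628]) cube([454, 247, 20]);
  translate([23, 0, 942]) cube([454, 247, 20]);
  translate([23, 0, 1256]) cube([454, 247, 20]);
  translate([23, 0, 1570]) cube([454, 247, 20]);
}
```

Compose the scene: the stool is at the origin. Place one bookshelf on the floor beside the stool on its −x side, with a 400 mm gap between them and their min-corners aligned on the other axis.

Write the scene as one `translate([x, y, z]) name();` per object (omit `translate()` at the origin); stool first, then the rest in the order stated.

stool();
translate([-900, 0, 0]) bookshelf();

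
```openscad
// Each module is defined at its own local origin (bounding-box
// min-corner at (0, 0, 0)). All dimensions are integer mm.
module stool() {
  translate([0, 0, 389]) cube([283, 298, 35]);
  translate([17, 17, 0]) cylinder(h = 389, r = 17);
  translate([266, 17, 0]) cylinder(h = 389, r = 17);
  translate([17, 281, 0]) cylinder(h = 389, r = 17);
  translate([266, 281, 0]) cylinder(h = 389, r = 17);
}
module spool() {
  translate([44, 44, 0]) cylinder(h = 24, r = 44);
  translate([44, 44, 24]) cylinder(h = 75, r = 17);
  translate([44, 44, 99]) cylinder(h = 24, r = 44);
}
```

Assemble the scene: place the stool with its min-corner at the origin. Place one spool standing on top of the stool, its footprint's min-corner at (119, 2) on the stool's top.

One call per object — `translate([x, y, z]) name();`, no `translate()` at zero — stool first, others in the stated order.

stool();
translate([119, 2, 424]) spool();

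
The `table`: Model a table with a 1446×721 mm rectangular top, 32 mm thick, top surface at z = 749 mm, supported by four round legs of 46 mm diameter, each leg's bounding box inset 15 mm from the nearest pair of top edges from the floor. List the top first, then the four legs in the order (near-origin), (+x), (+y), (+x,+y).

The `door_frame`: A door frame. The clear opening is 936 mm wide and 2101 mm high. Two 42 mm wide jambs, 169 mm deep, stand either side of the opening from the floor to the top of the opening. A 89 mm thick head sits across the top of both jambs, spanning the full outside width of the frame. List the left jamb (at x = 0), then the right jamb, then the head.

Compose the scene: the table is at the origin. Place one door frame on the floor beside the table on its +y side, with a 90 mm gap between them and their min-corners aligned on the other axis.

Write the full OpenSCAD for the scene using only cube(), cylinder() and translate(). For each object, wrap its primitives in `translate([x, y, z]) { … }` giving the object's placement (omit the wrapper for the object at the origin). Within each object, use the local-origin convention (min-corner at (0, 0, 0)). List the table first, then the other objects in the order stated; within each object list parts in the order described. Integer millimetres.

translate([0, 0, 717]) cube([1446, 721, 32]);
translate([38, 38, 0]) cylinder(h = 717, r = 23);
translate([1408, 38, 0]) cylinder(h = 717, r = 23);
translate([38, 683, 0]) cylinder(h = 717, r = 23);
translate([1408, 683, 0]) cylinder(h = 717, r = 23);
translate([0, 811, 0]) {
  cube([42, 169, 2101]);
  translate([978, 0, 0]) cube([42, 169, 2101]);
  translate([0, 0, 2101]) cube([1020, 169, 89]);
}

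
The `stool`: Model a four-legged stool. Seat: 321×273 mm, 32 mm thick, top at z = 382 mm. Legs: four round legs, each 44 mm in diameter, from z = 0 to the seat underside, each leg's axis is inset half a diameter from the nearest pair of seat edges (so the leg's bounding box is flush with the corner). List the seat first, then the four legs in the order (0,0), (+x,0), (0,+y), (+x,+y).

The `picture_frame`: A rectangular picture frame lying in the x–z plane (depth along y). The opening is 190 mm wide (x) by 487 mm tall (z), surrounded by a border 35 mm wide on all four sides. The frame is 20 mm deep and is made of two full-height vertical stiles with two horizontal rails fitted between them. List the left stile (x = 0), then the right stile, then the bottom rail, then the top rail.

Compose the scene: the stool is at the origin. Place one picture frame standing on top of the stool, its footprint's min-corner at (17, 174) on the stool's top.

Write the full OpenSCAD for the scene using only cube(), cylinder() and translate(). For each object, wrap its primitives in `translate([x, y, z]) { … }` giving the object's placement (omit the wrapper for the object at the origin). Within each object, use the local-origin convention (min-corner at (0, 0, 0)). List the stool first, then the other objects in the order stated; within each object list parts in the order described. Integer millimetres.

translate([0, 0, 350]) cube([321, 273, 32]);
translate([22, 22, 0]) cylinder(h = 350, r = 22);
translate([299, 22, 0]) cylinder(h = 350, r = 22);
translate([22, 251, 0]) cylinder(h = 350, r = 22);
translate([299, 251, 0]) cylinder(h = 350, r = 22);
translate([17, 174, 382]) {
  cube([35, 20, 557]);
  translate([225, 0, 0]) cube([35, 20, 557]);
  translate([35, 0, 0]) cube([190, 20, 35]);
  translate([35, 0, 522]) cube([190, 20, 35]);
}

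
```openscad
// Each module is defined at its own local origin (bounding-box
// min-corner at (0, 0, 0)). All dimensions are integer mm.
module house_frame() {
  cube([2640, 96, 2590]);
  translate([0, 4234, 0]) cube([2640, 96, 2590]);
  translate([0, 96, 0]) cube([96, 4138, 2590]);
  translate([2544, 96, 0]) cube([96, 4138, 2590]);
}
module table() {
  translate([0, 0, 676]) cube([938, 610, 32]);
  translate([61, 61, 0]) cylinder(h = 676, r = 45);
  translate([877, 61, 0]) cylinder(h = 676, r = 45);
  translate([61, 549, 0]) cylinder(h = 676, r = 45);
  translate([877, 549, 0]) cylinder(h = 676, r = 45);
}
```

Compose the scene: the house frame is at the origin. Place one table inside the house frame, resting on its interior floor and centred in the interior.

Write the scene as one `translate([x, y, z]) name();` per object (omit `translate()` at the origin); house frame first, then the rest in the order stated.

house_frame();
translate([851, 1860, 0]) table();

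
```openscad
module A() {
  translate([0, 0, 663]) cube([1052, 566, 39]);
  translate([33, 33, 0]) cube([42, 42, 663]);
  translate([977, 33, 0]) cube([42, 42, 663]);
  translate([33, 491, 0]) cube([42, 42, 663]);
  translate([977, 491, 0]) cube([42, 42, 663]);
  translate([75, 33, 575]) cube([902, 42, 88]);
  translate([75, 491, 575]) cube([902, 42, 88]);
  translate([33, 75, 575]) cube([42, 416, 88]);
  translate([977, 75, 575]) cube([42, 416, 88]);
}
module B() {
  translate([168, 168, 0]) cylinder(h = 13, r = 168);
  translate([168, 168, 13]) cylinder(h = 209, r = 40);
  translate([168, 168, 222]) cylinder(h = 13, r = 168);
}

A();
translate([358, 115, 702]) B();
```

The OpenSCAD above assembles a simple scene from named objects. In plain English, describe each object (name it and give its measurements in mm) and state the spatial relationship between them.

A is a rectangular dining table. The top is 1052×566×39 mm with its upper surface at z = 702 mm. It stands on four 42×42 mm square legs, each inset 33 mm from the nearest pair of top edges, running from the floor to the underside of the top. Four apron rails, 42 mm thick and 88 mm tall, run between adjacent legs with their top edges flush with the underside of the top and their outer faces flush with the legs' outer faces.

B is a spool: two coaxial disc flanges of radius 168 mm and thickness 13 mm, joined by a core cylinder of radius 40 mm and height 209 mm. The lower flange rests on z = 0 and the three cylinders share a vertical axis.

The spool is on top of the table, centred.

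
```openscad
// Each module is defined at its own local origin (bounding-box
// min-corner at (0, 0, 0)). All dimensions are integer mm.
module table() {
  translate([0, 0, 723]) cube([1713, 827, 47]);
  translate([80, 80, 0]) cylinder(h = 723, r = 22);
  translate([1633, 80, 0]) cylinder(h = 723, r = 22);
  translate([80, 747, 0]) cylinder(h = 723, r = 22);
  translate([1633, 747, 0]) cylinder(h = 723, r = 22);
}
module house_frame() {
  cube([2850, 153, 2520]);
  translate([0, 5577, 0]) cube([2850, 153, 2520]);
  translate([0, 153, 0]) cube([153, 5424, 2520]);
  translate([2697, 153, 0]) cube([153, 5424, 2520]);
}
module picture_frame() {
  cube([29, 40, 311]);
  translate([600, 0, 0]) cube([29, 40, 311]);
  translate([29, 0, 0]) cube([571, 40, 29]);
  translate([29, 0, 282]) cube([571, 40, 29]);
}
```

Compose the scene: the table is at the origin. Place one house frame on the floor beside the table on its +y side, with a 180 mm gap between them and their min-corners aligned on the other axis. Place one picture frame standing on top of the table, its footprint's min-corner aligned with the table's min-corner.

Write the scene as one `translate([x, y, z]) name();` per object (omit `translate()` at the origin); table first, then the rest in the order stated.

table();
translate([0, 1007, 0]) house_frame();
translate([0, 0, 770]) picture_frame();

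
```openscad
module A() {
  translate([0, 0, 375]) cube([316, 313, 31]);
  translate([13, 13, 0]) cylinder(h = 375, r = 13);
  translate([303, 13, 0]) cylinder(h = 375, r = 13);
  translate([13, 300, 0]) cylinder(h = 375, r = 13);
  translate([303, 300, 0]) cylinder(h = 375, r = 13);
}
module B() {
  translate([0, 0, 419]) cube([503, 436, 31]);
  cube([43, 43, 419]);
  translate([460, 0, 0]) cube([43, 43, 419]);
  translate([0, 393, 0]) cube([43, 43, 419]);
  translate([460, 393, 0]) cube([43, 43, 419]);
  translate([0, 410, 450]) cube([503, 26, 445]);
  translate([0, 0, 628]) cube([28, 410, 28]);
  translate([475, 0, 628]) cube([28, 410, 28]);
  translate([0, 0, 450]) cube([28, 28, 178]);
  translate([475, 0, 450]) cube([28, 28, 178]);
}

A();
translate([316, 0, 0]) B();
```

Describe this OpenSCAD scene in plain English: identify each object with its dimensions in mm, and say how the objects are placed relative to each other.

A is a four-legged stool. The seat is 316×313 mm, 31 mm thick, top at z = 406 mm. It stands on four round legs, each 26 mm in diameter, from z = 0 to the seat underside, each leg's axis is inset half a diameter from the nearest pair of seat edges (so the leg's bounding box is flush with the corner).

B is a chair. The seat is a 503×436×31 mm slab with its top at z = 450 mm, on four 43×43 mm corner legs (flush with the seat edges, standing on z = 0). A flat backrest 26 mm thick, 445 mm tall, spans the full seat width and rises from the seat top along its +y edge, rear face flush with the rear of the seat. Two armrests of 28×28 mm section run along each side from the seat's front edge to the front of the backrest, top faces 206 mm above the seat top and outer faces flush with the seat's x-edges; a 28×28 mm post under the front of each armrest stands on the seat at the front corner.

The chair is against the stool's +x side, with their −y faces flush.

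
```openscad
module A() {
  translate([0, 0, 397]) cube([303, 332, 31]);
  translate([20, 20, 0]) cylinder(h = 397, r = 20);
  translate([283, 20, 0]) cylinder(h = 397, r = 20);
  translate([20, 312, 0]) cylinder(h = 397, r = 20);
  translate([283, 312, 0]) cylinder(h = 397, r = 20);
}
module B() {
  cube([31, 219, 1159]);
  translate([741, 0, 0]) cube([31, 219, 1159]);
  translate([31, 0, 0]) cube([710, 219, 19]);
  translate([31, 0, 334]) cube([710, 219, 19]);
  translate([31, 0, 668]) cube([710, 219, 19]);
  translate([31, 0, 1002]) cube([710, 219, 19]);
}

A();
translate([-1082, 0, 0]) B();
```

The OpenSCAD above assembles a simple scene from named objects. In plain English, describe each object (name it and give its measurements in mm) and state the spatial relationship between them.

A is a four-legged stool. The seat is 303×332 mm, 31 mm thick, top at z = 428 mm. It stands on four round legs, each 40 mm in diameter, from z = 0 to the seat underside, each leg's axis is inset half a diameter from the nearest pair of seat edges (so the leg's bounding box is flush with the corner).

B is a bookshelf 772 mm wide overall, 219 mm deep and 1159 mm tall. The two sides are 31 mm thick vertical panels. 4 horizontal shelves of 19 mm thickness span between the inner faces of the sides; the lowest shelf sits on the floor and shelves are stacked with a clear vertical gap of 315 mm between each pair.

The bookshelf is on the floor beside the stool on its −x side.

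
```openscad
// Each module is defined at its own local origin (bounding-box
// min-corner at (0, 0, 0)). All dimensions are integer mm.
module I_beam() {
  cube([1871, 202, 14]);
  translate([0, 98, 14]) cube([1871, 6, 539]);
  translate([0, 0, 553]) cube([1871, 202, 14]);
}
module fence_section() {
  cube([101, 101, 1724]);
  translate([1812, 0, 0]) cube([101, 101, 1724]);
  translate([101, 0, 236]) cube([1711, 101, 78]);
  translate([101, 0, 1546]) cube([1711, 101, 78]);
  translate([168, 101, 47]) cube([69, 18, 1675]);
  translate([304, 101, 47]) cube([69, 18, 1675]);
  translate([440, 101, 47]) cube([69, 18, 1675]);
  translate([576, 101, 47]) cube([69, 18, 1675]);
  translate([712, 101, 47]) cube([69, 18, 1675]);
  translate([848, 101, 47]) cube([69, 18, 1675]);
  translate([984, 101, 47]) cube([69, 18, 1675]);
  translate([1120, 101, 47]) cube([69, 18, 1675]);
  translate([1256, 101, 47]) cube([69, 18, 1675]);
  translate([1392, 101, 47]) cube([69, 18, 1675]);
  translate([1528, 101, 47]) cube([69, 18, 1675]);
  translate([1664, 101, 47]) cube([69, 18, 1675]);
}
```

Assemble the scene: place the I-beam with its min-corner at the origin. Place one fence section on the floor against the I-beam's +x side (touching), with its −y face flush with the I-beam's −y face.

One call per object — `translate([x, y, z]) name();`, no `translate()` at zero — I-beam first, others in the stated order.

I_beam();
translate([1871, 0, 0]) fence_section();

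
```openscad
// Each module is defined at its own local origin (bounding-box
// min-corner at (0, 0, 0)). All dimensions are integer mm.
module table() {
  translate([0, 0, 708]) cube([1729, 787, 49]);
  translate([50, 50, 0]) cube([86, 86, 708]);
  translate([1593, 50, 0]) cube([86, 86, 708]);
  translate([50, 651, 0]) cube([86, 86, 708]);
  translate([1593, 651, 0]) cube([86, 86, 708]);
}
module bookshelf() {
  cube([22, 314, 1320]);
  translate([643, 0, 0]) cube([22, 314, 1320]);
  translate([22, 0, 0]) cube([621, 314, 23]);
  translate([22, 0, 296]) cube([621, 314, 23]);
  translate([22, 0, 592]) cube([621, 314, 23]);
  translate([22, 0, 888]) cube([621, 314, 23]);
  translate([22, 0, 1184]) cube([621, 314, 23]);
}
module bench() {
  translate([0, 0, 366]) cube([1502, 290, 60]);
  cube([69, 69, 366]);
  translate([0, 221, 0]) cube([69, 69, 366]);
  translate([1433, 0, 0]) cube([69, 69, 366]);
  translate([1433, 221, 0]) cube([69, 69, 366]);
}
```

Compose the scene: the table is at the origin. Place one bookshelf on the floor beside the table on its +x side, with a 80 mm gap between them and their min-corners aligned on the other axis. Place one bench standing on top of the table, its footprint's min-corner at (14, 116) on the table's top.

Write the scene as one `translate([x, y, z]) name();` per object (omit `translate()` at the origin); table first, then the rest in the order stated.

table();
translate([1809, 0, 0]) bookshelf();
translate([14, 116, 757]) bench();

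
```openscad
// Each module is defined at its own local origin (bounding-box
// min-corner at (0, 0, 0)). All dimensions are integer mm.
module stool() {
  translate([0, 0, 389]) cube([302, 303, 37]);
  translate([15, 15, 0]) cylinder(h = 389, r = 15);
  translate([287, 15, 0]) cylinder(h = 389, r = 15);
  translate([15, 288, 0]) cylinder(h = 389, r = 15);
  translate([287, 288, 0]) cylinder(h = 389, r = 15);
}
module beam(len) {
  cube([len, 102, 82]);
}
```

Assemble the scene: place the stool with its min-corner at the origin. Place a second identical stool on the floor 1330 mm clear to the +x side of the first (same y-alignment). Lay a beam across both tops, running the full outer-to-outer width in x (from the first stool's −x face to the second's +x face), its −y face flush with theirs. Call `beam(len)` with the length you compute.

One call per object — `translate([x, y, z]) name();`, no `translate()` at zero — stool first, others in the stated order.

stool();
translate([1632, 0, 0]) stool();
translate([0, 0, 426]) beam(1934);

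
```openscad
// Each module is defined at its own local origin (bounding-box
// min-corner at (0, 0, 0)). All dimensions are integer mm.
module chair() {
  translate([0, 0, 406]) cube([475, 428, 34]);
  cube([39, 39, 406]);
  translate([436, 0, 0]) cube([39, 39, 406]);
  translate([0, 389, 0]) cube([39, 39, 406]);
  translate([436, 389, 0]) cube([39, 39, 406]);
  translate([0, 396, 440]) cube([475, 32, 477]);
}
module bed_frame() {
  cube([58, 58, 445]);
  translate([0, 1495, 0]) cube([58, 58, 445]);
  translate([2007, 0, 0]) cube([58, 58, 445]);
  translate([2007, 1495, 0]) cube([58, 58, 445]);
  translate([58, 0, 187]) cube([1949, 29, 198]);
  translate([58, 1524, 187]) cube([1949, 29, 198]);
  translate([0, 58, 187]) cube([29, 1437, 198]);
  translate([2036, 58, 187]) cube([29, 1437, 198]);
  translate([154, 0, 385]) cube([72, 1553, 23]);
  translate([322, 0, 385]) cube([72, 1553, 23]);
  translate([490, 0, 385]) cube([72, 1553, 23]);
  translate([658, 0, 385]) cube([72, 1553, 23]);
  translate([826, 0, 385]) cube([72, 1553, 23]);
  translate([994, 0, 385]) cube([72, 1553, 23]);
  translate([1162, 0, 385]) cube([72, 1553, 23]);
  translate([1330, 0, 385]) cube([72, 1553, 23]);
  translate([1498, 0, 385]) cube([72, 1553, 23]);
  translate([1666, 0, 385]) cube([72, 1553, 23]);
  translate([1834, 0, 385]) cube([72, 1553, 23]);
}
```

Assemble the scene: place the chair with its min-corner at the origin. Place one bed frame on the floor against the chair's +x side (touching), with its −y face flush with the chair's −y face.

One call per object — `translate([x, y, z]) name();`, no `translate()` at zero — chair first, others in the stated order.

chair();
translate([475, 0, 0]) bed_frame();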